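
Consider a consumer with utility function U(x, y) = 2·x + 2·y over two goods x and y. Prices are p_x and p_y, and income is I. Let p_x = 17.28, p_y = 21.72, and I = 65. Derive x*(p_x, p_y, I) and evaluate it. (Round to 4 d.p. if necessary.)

x gives more utility per dollar, so spend all income on x: x* = I/p_x, y* = 0.
Numerically: x* = 3.7616, y* = 0.

x* = 3.7616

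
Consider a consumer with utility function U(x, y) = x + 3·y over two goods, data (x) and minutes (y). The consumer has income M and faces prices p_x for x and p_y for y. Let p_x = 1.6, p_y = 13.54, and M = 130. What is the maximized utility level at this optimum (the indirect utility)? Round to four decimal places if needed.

Perfect substitutes: compare marginal utility per dollar. 1/p_x vs 3/p_y → 0.625 vs 0.2216.
x gives more utility per dollar, so spend all income on x: x* = M/p_x, y* = 0.
Numerically: x* = 81.25, y* = 0.
Utility at the optimum: U(81.25, 0) = 81.25.

V = 81.25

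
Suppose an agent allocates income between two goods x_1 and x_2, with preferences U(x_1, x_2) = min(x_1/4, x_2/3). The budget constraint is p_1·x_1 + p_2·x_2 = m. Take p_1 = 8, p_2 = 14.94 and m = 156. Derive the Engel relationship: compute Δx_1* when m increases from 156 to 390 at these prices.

With perfect complements, no substitution: consume in ratio x_1:x_2 = 4:3.
Budget: p_1·x_1 + p_2·(3/4)·x_1 = m, so (4·p_1 + 3·p_2)·x_1 = 4·m.
Demand: x_1*(p_1,p_2,m) = 4·m/(4·p_1 + 3·p_2), x_2* = 3·m/(4·p_1 + 3·p_2).
Here 4·8 + 3·14.94 = 76.82, giving x_1* = 8.1229.
At m' = 390: x_1* = 20.3072. Change: 20.3072 − 8.1229 = 12.1843.

Δx_1* = 12.1843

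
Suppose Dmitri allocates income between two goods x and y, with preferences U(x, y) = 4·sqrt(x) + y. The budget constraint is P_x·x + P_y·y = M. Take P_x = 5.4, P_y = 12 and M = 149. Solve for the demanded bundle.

x* = 19.7531, y* = 3.5278

MU_x = 2/√x, MU_y = 1. Tangency: 2/√x = P_x/P_y.
Solve: √x = 2·P_y/P_x, so x*(P_x,P_y) = (2·P_y/P_x)², and y* = (M − P_x·x*)/P_y.
Plugging in: x* = (2·12/5.4)² = 19.7531, y* = 3.5278.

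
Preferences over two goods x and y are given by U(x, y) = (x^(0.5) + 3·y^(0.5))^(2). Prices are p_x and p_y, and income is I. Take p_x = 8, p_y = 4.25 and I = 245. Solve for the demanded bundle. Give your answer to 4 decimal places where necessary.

x* = 1.707, y* = 54.4339

From the CES first-order condition, (1/3)·(y/x)^(0.5) = p_x/p_y.
Solve for the ratio: y/x = [3·p_x/p_y]^(2).
With the ratio pinned down, the budget gives x* = I/(p_x + p_y·(y/x)) and y* = (y/x)·x*.
Numerically y/x = 31.889273, so x* = 245/(8 + 4.25·31.889273) = 1.707 and y* = 31.889273·1.707 = 54.4339.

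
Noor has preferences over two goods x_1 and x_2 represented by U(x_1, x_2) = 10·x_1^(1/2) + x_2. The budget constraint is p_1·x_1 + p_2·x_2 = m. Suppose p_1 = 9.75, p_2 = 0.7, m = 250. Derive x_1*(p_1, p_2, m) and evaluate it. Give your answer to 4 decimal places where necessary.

x_1* = 0.1289

Set MRS = p_1/p_2: 5·x_1^(−1/2) = p_1/p_2.
Solve: √x_1 = 5·p_2/p_1, so x_1*(p_1,p_2) = (5·p_2/p_1)², and x_2* = (m − p_1·x_1*)/p_2.
Plugging in: x_1* = (5·0.7/9.75)² = 0.1289.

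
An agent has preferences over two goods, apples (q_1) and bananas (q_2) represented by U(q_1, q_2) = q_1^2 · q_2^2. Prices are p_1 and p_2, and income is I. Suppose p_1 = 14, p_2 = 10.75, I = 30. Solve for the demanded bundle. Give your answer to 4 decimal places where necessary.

Demand: q_1*(p_1,p_2,I) = 0.5·I/p_1 and q_2* = 0.5·I/p_2.
At p_1=14, p_2=10.75, I=30: q_1* = 0.5·30/14 = 1.0714, q_2* = 1.3953.

q_1* = 1.0714, q_2* = 1.3953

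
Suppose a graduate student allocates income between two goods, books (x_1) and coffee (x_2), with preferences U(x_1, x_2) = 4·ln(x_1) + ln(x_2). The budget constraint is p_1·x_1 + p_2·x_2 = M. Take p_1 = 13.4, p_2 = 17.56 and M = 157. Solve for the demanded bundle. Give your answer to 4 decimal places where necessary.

x_1* = 9.3731, x_2* = 1.7882

Demand: x_1*(p_1,p_2,M) = 0.8·M/p_1 and x_2* = 0.2·M/p_2.
At p_1=13.4, p_2=17.56, M=157: x_1* = 0.8·157/13.4 = 9.3731, x_2* = 1.7882.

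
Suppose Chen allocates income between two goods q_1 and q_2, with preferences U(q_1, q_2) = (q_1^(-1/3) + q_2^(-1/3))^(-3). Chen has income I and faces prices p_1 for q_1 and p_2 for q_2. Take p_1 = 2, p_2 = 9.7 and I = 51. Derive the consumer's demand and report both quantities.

MU_q_1 ∝ q_1^(-4/3), MU_q_2 ∝ q_2^(-4/3), so MRS = (q_2/q_1)^(4/3) = p_1/p_2.
Hence q_2/q_1 = (p_1/p_2)^(1/(4/3)), i.e. raised to the 0.75 power.
With the ratio pinned down, the budget gives q_1* = I/(p_1 + p_2·(q_2/q_1)) and q_2* = (q_2/q_1)·q_1*.
Numerically q_2/q_1 = 0.30598, so q_1* = 51/(2 + 9.7·0.30598) = 10.2657 and q_2* = 0.30598·10.2657 = 3.1411.

q_1* = 10.2657, q_2* = 3.1411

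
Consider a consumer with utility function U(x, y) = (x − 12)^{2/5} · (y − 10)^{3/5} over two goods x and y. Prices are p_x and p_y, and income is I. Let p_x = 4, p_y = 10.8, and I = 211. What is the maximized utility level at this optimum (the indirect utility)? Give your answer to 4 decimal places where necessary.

V = 3.8654

MRS = (2/3)·(y−10)/(x−12). Tangency with p_x/p_y gives y−10 = (3/2)·(p_x/p_y)·(x−12).
Substituting into the budget: x* = 12 + 0.4·(I − 12·p_x − 10·p_y)/p_x, and y* = 10 + 0.6·(…)/p_y.
Discretionary income = 211 − 12·4 − 10·10.8 = 55; x* = 12 + 0.4·55/4 = 17.5; y* = 10 + 0.6·55/10.8 = 13.0556.
Utility at the optimum: U(17.5, 13.0556) = 3.8654.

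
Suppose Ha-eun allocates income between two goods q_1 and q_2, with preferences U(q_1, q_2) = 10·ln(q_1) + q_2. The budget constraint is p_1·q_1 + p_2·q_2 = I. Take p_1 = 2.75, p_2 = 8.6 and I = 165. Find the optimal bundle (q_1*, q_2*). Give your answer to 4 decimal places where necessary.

Set MRS = p_1/p_2: (10/q_1)/1 = p_1/p_2.
So q_1*(p_1,p_2) = 10·p_2/p_1, independent of income; and q_2* = (I − 10·p_2)/p_2.
At the given prices: q_1* = 10·8.6/2.75 = 31.2727, and q_2* = 9.186.

q_1* = 31.2727, q_2* = 9.186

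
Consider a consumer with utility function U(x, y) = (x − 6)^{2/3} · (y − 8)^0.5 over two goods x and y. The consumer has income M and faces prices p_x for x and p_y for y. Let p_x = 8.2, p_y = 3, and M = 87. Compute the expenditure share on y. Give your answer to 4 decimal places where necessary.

After buying the subsistence bundle (6, 8), a share 4/7 of the remaining income goes to x: x* = 6 + 4/7·(M − 6p_x − 8p_y)/p_x.
Discretionary income = 87 − 6·8.2 − 8·3 = 13.8; x* = 6 + 4/7·13.8/8.2 = 6.9617; y* = 8 + 3/7·13.8/3 = 9.9714.
Expenditure on y: 3·9.9714 = 29.9143; share = 0.3438.

share on y = 0.3438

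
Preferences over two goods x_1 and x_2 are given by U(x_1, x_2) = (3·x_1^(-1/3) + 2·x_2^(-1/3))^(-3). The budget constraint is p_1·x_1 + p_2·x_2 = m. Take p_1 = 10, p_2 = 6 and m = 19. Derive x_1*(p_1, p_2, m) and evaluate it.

From the CES first-order condition, (3/2)·(x_2/x_1)^(4/3) = p_1/p_2.
Hence x_2/x_1 = ((2/3)·p_1/p_2)^(1/(4/3)), i.e. raised to the 0.75 power.
With the ratio pinned down, the budget gives x_1* = m/(p_1 + p_2·(x_2/x_1)) and x_2* = (x_2/x_1)·x_1*.
Numerically x_2/x_1 = 1.082226, so x_1* = 19/(10 + 6·1.082226) = 1.152.

x_1* = 1.152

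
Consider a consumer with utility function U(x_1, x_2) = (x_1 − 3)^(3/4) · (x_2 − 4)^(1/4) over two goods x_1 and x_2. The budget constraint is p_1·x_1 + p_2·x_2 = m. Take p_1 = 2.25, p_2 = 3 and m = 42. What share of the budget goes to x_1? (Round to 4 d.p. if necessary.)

share on x_1 = 0.5759

MRS = 3·(x_2−4)/(x_1−3). Tangency with p_1/p_2 gives x_2−4 = (1/3)·(p_1/p_2)·(x_1−3).
After buying the subsistence bundle (3, 4), a share 0.75 of the remaining income goes to x_1: x_1* = 3 + 0.75·(m − 3p_1 − 4p_2)/p_1.
Discretionary income = 42 − 3·2.25 − 4·3 = 23.25; x_1* = 3 + 0.75·23.25/2.25 = 10.75; x_2* = 4 + 0.25·23.25/3 = 5.9375.
Expenditure on x_1: 2.25·10.75 = 24.1875; share = 0.5759.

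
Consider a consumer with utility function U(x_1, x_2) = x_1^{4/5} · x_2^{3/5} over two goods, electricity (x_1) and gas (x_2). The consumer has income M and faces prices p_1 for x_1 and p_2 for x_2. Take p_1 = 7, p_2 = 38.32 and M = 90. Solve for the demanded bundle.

Demand: x_1*(p_1,p_2,M) = 4/7·M/p_1 and x_2* = 3/7·M/p_2.
At p_1=7, p_2=38.32, M=90: x_1* = 4/7·90/7 = 7.3469, x_2* = 1.0066.

x_1* = 7.3469, x_2* = 1.0066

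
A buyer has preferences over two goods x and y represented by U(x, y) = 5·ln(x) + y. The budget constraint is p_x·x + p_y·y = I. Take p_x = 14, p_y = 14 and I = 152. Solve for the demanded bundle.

x* = 5, y* = 5.8571

MU_x = 5/x, MU_y = 1. Tangency: 5/x = p_x/p_y.
So x*(p_x,p_y) = 5·p_y/p_x, independent of income; and y* = (I − 5·p_y)/p_y.
At the given prices: x* = 5·14/14 = 5, and y* = 5.8571.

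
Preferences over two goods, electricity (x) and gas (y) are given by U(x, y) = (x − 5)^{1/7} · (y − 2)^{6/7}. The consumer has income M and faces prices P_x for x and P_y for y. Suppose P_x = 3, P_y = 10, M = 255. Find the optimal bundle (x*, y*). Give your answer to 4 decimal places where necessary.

x* = 15.4762, y* = 20.8571

This is Cobb-Douglas in (x−5, y−2): tangency gives 1/7·P_y·(y−2) = 6/7·P_x·(x−5).
After buying the subsistence bundle (5, 2), a share 1/7 of the remaining income goes to x: x* = 5 + 1/7·(M − 5P_x − 2P_y)/P_x.
Discretionary income = 255 − 5·3 − 2·10 = 220; x* = 5 + 1/7·220/3 = 15.4762; y* = 2 + 6/7·220/10 = 20.8571.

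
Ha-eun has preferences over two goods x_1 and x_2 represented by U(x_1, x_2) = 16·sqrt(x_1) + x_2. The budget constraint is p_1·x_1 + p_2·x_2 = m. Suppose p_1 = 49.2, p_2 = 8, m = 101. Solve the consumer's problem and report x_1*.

x_1* = 1.6921

MU_x_1 = 8/√x_1, MU_x_2 = 1. Tangency: 8/√x_1 = p_1/p_2.
Thus x_1* = (8·p_2/p_1)² — independent of m — with the rest of income spent on x_2.
Plugging in: x_1* = (8·8/49.2)² = 1.6921.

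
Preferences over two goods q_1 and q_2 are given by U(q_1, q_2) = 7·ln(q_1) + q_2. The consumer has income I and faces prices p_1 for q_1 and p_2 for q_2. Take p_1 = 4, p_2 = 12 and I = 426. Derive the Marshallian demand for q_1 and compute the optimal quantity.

q_1* = 21

MU_q_1 = 7/q_1, MU_q_2 = 1. Tangency: 7/q_1 = p_1/p_2.
So q_1*(p_1,p_2) = 7·p_2/p_1, independent of income; and q_2* = (I − 7·p_2)/p_2.
At the given prices: q_1* = 7·12/4 = 21.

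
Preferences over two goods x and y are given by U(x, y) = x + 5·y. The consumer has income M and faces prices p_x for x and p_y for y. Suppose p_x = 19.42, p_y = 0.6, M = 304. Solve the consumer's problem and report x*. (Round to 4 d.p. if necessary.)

x* = 0

Linear utility — the consumer picks whichever good has higher MU/price: 1/19.42 = 0.0515 vs 5/0.6 = 8.3333.
y gives more utility per dollar, so spend all income on y: y* = M/p_y, x* = 0.
Numerically: x* = 0, y* = 506.6667.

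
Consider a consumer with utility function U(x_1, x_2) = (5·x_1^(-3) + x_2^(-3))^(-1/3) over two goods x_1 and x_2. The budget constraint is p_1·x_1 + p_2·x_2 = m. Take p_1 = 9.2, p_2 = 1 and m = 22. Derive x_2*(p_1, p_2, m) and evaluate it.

From the CES first-order condition, 5·(x_2/x_1)^(4) = p_1/p_2.
Solve for the ratio: x_2/x_1 = [(1/5)·p_1/p_2]^(0.25).
Substitute x_2 = (x_2/x_1)·x_1 into the budget: x_1* = m/(p_1 + p_2·(x_2/x_1)).
Numerically x_2/x_1 = 1.164674, so x_1* = 22/(9.2 + 1·1.164674) = 2.1226 and x_2* = 1.164674·2.1226 = 2.4721.

x_2* = 2.4721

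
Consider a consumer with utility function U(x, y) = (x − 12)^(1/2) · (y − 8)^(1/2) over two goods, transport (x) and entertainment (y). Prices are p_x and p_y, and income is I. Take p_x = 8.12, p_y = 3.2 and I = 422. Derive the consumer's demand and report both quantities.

x* = 30.4089, y* = 54.7125

After buying the subsistence bundle (12, 8), a share 0.5 of the remaining income goes to x: x* = 12 + 0.5·(I − 12p_x − 8p_y)/p_x.
Discretionary income = 422 − 12·8.12 − 8·3.2 = 298.96; x* = 12 + 0.5·298.96/8.12 = 30.4089; y* = 8 + 0.5·298.96/3.2 = 54.7125.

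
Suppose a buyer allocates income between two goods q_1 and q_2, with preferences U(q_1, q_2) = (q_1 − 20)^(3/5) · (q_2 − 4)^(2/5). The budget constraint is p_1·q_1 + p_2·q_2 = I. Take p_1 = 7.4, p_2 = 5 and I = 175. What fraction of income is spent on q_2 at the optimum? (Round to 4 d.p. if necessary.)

This is Cobb-Douglas in (q_1−20, q_2−4): tangency gives 0.6·p_2·(q_2−4) = 0.4·p_1·(q_1−20).
After buying the subsistence bundle (20, 4), a share 0.6 of the remaining income goes to q_1: q_1* = 20 + 0.6·(I − 20p_1 − 4p_2)/p_1.
Discretionary income = 175 − 20·7.4 − 4·5 = 7; q_1* = 20 + 0.6·7/7.4 = 20.5676; q_2* = 4 + 0.4·7/5 = 4.56.
Expenditure on q_2: 5·4.56 = 22.8; share = 0.1303.

share on q_2 = 0.1303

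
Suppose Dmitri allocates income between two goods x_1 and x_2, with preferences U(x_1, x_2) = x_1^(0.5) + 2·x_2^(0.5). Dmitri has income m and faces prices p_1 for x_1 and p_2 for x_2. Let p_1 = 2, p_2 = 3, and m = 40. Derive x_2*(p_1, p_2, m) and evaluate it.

From the CES first-order condition, (1/2)·(x_2/x_1)^(0.5) = p_1/p_2.
Solve for the ratio: x_2/x_1 = [2·p_1/p_2]^(2).
With the ratio pinned down, the budget gives x_1* = m/(p_1 + p_2·(x_2/x_1)) and x_2* = (x_2/x_1)·x_1*.
Numerically x_2/x_1 = 1.777778, so x_1* = 40/(2 + 3·1.777778) = 5.4545 and x_2* = 1.777778·5.4545 = 9.697.

x_2* = 9.697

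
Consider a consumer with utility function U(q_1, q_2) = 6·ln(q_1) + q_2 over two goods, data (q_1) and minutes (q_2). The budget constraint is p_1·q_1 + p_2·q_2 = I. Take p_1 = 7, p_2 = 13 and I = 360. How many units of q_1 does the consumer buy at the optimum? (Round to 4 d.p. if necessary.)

So q_1*(p_1,p_2) = 6·p_2/p_1, independent of income; and q_2* = (I − 6·p_2)/p_2.
At the given prices: q_1* = 6·13/7 = 11.1429.

q_1* = 11.1429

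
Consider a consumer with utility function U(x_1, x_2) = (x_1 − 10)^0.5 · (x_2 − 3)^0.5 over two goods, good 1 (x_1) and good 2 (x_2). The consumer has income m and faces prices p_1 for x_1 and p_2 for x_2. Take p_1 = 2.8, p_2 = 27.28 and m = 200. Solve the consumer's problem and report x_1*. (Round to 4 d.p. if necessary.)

Let x_1' = x_1−10, x_2' = x_2−3. MRS = x_2'/x_1' = p_1/p_2.
Substituting into the budget: x_1* = 10 + 0.5·(m − 10·p_1 − 3·p_2)/p_1, and x_2* = 3 + 0.5·(…)/p_2.
Discretionary income = 200 − 10·2.8 − 3·27.28 = 90.16; x_1* = 10 + 0.5·90.16/2.8 = 26.1.

x_1* = 26.1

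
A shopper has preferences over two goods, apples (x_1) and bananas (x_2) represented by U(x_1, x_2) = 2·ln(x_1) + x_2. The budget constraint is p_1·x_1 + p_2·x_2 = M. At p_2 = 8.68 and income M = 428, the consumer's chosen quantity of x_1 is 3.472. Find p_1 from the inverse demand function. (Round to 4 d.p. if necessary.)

p_1 = 5

Set MRS = p_1/p_2: (2/x_1)/1 = p_1/p_2.
So x_1*(p_1,p_2) = 2·p_2/p_1, independent of income; and x_2* = (M − 2·p_2)/p_2.
Set x_1* = 3.472 in the demand function and solve for p_1: p_1 = 5.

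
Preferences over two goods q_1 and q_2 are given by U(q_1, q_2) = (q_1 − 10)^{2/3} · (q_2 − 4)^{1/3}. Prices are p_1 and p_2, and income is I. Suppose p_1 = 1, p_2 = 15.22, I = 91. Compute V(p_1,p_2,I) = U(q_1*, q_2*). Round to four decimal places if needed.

V = 4.2959

This is Cobb-Douglas in (q_1−10, q_2−4): tangency gives 2/3·p_2·(q_2−4) = 1/3·p_1·(q_1−10).
Substituting into the budget: q_1* = 10 + 2/3·(I − 10·p_1 − 4·p_2)/p_1, and q_2* = 4 + 1/3·(…)/p_2.
Discretionary income = 91 − 10·1 − 4·15.22 = 20.12; q_1* = 10 + 2/3·20.12/1 = 23.4133; q_2* = 4 + 1/3·20.12/15.22 = 4.4406.
Utility at the optimum: U(23.4133, 4.4406) = 4.2959.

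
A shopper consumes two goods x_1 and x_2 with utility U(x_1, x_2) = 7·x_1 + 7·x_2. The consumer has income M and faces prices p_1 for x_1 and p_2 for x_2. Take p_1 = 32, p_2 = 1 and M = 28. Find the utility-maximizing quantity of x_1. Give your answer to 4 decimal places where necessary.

Numerically: x_1* = 0, x_2* = 28.

x_1* = 0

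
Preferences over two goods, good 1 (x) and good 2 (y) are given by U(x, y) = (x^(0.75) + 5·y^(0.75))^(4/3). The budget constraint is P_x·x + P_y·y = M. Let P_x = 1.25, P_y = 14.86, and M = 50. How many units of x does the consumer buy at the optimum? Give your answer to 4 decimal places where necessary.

x* = 29.1543

MU_x ∝ x^(-0.25), MU_y ∝ 5·y^(-0.25), so MRS = (1/5)·(y/x)^(0.25) = P_x/P_y.
Hence y/x = (5·P_x/P_y)^(1/(0.25)), i.e. raised to the 4 power.
With the ratio pinned down, the budget gives x* = M/(P_x + P_y·(y/x)) and y* = (y/x)·x*.
Numerically y/x = 0.031293, so x* = 50/(1.25 + 14.86·0.031293) = 29.1543.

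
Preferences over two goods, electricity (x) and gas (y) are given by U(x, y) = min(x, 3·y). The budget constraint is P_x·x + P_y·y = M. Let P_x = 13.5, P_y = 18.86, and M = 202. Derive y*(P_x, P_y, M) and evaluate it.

Here 3·13.5 + 18.86 = 59.36, giving y* = 3.403.

y* = 3.403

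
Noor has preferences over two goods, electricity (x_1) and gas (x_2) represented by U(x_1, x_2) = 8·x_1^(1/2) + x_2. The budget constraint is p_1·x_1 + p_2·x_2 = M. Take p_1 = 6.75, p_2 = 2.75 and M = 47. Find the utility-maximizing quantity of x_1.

x_1* = 2.6557

MU_x_1 = 4/√x_1, MU_x_2 = 1. Tangency: 4/√x_1 = p_1/p_2.
Thus x_1* = (4·p_2/p_1)² — independent of M — with the rest of income spent on x_2.
Plugging in: x_1* = (4·2.75/6.75)² = 2.6557.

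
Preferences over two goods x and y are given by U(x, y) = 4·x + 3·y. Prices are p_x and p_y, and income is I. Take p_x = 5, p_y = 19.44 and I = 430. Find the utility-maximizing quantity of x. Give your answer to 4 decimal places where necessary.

x* = 86

Linear utility — the consumer picks whichever good has higher MU/price: 4/5 = 0.8 vs 3/19.44 = 0.1543.
x gives more utility per dollar, so spend all income on x: x* = I/p_x, y* = 0.
Numerically: x* = 86, y* = 0.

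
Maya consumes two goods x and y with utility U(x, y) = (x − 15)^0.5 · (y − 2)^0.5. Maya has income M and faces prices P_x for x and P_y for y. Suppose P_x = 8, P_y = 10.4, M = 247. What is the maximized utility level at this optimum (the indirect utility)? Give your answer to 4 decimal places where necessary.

Discretionary income = 247 − 15·8 − 2·10.4 = 106.2; x* = 15 + 0.5·106.2/8 = 21.6375; y* = 2 + 0.5·106.2/10.4 = 7.1058.
Utility at the optimum: U(21.6375, 7.1058) = 5.8215.

V = 5.8215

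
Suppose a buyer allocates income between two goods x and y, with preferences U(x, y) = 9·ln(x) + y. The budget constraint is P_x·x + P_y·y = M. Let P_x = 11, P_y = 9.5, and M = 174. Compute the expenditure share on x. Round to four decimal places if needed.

Set MRS = P_x/P_y: (9/x)/1 = P_x/P_y.
So x*(P_x,P_y) = 9·P_y/P_x, independent of income; and y* = (M − 9·P_y)/P_y.
At the given prices: x* = 9·9.5/11 = 7.7727, and y* = 9.3158.
Expenditure on x: 11·7.7727 = 85.5; share = 0.4914.

share on x = 0.4914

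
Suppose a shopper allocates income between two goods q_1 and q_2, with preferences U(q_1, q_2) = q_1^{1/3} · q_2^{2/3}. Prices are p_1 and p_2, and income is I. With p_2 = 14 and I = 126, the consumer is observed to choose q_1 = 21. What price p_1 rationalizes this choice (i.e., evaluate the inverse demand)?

The MRS is (1/2)·q_2/q_1. Set MRS = p_1/p_2.
Rearranging, p_2·q_2 = 2·p_1·q_1. Substituting into the budget gives p_1·q_1·(1 + 2) = I.
Demand: q_1*(p_1,p_2,I) = 1/3·I/p_1 and q_2* = 2/3·I/p_2.
Set q_1* = 21 in the demand function and solve for p_1: p_1 = 2.

p_1 = 2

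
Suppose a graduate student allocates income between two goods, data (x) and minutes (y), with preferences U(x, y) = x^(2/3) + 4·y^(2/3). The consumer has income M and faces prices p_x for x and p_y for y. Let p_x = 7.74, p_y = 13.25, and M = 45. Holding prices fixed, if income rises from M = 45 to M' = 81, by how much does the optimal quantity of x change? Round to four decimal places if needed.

MU_x ∝ x^(-1/3), MU_y ∝ 4·y^(-1/3), so MRS = (1/4)·(y/x)^(1/3) = p_x/p_y.
Solve for the ratio: y/x = [4·p_x/p_y]^(3).
Substitute y = (y/x)·x into the budget: x* = M/(p_x + p_y·(y/x)).
Numerically y/x = 12.757196, so x* = 45/(7.74 + 13.25·12.757196) = 0.2546.
At M' = 81: x* = 0.4582. Change: 0.4582 − 0.2546 = 0.2037.

Δx* = 0.2037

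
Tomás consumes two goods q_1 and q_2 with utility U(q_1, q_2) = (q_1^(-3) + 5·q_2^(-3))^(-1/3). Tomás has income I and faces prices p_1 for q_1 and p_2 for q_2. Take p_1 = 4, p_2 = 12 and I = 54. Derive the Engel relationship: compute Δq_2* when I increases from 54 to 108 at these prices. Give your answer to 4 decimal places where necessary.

MRS = MU_q_1/MU_q_2 = (1/5)·(q_2/q_1)^(4). Set equal to p_1/p_2.
Hence q_2/q_1 = (5·p_1/p_2)^(1/(4)), i.e. raised to the 0.25 power.
With the ratio pinned down, the budget gives q_1* = I/(p_1 + p_2·(q_2/q_1)) and q_2* = (q_2/q_1)·q_1*.
Numerically q_2/q_1 = 1.136219, so q_1* = 54/(4 + 12·1.136219) = 3.0622 and q_2* = 1.136219·3.0622 = 3.4793.
At I' = 108: q_2* = 6.9586. Change: 6.9586 − 3.4793 = 3.4793.

Δq_2* = 3.4793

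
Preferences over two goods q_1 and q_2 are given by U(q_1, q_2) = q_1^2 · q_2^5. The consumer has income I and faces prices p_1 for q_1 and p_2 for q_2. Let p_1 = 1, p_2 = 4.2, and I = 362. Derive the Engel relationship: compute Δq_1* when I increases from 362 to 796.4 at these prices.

Tangency: MRS = (2/5)·q_2/q_1 = p_1/p_2.
Rearranging, p_2·q_2 = (5/2)·p_1·q_1. Substituting into the budget gives p_1·q_1·(1 + (5/2)) = I.
Demand: q_1*(p_1,p_2,I) = 2/7·I/p_1 and q_2* = 5/7·I/p_2.
At p_1=1, p_2=4.2, I=362: q_1* = 2/7·362/1 = 103.4286.
At I' = 796.4: q_1* = 227.5429. Change: 227.5429 − 103.4286 = 124.1143.

Δq_1* = 124.1143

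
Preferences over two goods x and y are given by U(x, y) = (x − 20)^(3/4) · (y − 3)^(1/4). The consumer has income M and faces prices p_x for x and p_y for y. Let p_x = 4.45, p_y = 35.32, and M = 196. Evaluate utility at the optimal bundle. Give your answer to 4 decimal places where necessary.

V = 0.0793

MRS = 3·(y−3)/(x−20). Tangency with p_x/p_y gives y−3 = (1/3)·(p_x/p_y)·(x−20).
Substituting into the budget: x* = 20 + 0.75·(M − 20·p_x − 3·p_y)/p_x, and y* = 3 + 0.25·(…)/p_y.
Discretionary income = 196 − 20·4.45 − 3·35.32 = 1.04; x* = 20 + 0.75·1.04/4.45 = 20.1753; y* = 3 + 0.25·1.04/35.32 = 3.0074.
Utility at the optimum: U(20.1753, 3.0074) = 0.0793.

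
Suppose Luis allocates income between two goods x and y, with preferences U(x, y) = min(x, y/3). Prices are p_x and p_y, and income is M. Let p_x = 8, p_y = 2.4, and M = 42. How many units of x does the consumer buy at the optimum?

With perfect complements, no substitution: consume in ratio x:y = 1:3.
Budget: p_x·x + p_y·3·x = M, so (p_x + 3·p_y)·x = M.
Demand: x*(p_x,p_y,M) = M/(p_x + 3·p_y), y* = 3·M/(p_x + 3·p_y).
Here 8 + 3·2.4 = 15.2, giving x* = 2.7632.

x* = 2.7632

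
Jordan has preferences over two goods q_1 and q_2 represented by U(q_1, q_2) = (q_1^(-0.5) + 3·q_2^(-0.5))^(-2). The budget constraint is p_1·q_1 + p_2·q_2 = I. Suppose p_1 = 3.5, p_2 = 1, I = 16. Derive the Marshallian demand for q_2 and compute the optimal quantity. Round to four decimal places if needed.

q_2* = 9.249

Numerically q_2/q_1 = 4.795047, so q_1* = 16/(3.5 + 1·4.795047) = 1.9289 and q_2* = 4.795047·1.9289 = 9.249.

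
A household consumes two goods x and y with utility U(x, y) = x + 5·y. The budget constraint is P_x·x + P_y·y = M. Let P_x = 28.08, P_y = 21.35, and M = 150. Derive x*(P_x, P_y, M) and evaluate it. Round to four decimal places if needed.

Linear utility — the consumer picks whichever good has higher MU/price: 1/28.08 = 0.0356 vs 5/21.35 = 0.2342.
y gives more utility per dollar, so spend all income on y: y* = M/P_y, x* = 0.
Numerically: x* = 0, y* = 7.0258.

x* = 0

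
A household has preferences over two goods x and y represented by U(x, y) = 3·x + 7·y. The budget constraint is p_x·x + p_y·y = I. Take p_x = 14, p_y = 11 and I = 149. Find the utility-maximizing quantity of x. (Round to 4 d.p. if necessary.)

x* = 0

Perfect substitutes: compare marginal utility per dollar. 3/p_x vs 7/p_y → 0.2143 vs 0.6364.
y gives more utility per dollar, so spend all income on y: y* = I/p_y, x* = 0.
Numerically: x* = 0, y* = 13.5455.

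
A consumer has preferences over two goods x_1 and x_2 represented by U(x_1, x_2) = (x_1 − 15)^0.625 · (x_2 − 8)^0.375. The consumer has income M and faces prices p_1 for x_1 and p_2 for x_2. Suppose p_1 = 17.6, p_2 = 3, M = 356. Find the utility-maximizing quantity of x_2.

MRS = (5/3)·(x_2−8)/(x_1−15). Tangency with p_1/p_2 gives x_2−8 = (3/5)·(p_1/p_2)·(x_1−15).
Substituting into the budget: x_1* = 15 + 0.625·(M − 15·p_1 − 8·p_2)/p_1, and x_2* = 8 + 0.375·(…)/p_2.
Discretionary income = 356 − 15·17.6 − 8·3 = 68; x_2* = 8 + 0.375·68/3 = 16.5.

x_2* = 16.5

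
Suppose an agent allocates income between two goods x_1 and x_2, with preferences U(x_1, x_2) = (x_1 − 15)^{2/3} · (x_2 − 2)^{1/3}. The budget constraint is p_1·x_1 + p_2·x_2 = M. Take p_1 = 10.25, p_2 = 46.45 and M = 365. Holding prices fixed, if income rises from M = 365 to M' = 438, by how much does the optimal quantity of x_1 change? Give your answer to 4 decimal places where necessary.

Δx_1* = 4.748

Let x_1' = x_1−15, x_2' = x_2−2. MRS = 2·x_2'/x_1' = p_1/p_2.
After buying the subsistence bundle (15, 2), a share 2/3 of the remaining income goes to x_1: x_1* = 15 + 2/3·(M − 15p_1 − 2p_2)/p_1.
Discretionary income = 365 − 15·10.25 − 2·46.45 = 118.35; x_1* = 15 + 2/3·118.35/10.25 = 22.6976.
At M' = 438: x_1* = 27.4455. Change: 27.4455 − 22.6976 = 4.748.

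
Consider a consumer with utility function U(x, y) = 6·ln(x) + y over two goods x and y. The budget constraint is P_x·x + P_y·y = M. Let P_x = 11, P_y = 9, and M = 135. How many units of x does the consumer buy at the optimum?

At the given prices: x* = 6·9/11 = 4.9091.

x* = 4.9091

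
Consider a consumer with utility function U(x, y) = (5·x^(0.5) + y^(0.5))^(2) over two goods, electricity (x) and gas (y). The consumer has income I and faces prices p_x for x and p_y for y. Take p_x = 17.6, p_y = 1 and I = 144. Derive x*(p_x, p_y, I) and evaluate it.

From the CES first-order condition, 5·(y/x)^(0.5) = p_x/p_y.
Solve for the ratio: y/x = [(1/5)·p_x/p_y]^(2).
Substitute y = (y/x)·x into the budget: x* = I/(p_x + p_y·(y/x)).
Numerically y/x = 12.3904, so x* = 144/(17.6 + 1·12.3904) = 4.8015.

x* = 4.8015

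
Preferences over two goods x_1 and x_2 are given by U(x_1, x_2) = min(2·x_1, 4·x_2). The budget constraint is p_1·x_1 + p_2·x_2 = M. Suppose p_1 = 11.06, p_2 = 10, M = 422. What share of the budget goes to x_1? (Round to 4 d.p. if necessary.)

share on x_1 = 0.6887

Leontief preferences: the optimum is at the kink where x_1/4 = x_2/2, i.e. x_2 = (1/2)·x_1.
Budget: p_1·x_1 + p_2·(1/2)·x_1 = M, so (4·p_1 + 2·p_2)·x_1 = 4·M.
Demand: x_1*(p_1,p_2,M) = 4·M/(4·p_1 + 2·p_2), x_2* = 2·M/(4·p_1 + 2·p_2).
Here 4·11.06 + 2·10 = 64.24, giving x_1* = 26.2765 and x_2* = 13.1382.
Expenditure on x_1: 11.06·26.2765 = 290.6177; share = 0.6887.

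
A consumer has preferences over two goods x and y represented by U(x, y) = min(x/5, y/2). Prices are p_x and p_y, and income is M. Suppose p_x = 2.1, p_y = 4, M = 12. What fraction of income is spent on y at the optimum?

share on y = 0.4324

Demand: x*(p_x,p_y,M) = 5·M/(5·p_x + 2·p_y), y* = 2·M/(5·p_x + 2·p_y).
Here 5·2.1 + 2·4 = 18.5, giving x* = 3.2432 and y* = 1.2973.
Expenditure on y: 4·1.2973 = 5.1892; share = 0.4324.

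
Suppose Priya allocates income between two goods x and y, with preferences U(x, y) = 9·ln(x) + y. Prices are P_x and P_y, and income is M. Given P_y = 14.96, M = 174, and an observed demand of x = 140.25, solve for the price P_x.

P_x = 0.96

Set MRS = P_x/P_y: (9/x)/1 = P_x/P_y.
So x*(P_x,P_y) = 9·P_y/P_x, independent of income; and y* = (M − 9·P_y)/P_y.
Set x* = 140.25 in the demand function and solve for P_x: P_x = 0.96.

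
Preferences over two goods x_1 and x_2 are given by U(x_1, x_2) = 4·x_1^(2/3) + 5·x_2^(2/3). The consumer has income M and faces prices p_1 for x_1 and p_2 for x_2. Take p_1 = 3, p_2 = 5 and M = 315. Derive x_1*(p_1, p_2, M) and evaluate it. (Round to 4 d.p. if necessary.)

x_1* = 61.6514

MU_x_1 ∝ 4·x_1^(-1/3), MU_x_2 ∝ 5·x_2^(-1/3), so MRS = (4/5)·(x_2/x_1)^(1/3) = p_1/p_2.
Hence x_2/x_1 = ((5/4)·p_1/p_2)^(1/(1/3)), i.e. raised to the 3 power.
Substitute x_2 = (x_2/x_1)·x_1 into the budget: x_1* = M/(p_1 + p_2·(x_2/x_1)).
Numerically x_2/x_1 = 0.421875, so x_1* = 315/(3 + 5·0.421875) = 61.6514.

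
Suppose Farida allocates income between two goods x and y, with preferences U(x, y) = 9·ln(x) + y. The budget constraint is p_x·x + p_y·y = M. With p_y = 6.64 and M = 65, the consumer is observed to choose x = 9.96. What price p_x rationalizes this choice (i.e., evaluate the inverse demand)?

p_x = 6

Set MRS = p_x/p_y: (9/x)/1 = p_x/p_y.
So x*(p_x,p_y) = 9·p_y/p_x, independent of income; and y* = (M − 9·p_y)/p_y.
Set x* = 9.96 in the demand function and solve for p_x: p_x = 6.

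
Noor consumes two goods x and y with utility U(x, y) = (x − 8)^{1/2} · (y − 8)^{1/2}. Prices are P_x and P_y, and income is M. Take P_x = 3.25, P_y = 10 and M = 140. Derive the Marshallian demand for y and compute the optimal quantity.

MRS = (y−8)/(x−8). Tangency with P_x/P_y gives y−8 = (P_x/P_y)·(x−8).
Substituting into the budget: x* = 8 + 0.5·(M − 8·P_x − 8·P_y)/P_x, and y* = 8 + 0.5·(…)/P_y.
Discretionary income = 140 − 8·3.25 − 8·10 = 34; y* = 8 + 0.5·34/10 = 9.7.

y* = 9.7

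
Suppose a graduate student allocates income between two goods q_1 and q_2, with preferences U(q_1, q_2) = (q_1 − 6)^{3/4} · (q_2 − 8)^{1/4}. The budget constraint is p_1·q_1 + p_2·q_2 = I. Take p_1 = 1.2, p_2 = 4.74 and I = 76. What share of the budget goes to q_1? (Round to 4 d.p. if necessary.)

Let q_1' = q_1−6, q_2' = q_2−8. MRS = 3·q_2'/q_1' = p_1/p_2.
After buying the subsistence bundle (6, 8), a share 0.75 of the remaining income goes to q_1: q_1* = 6 + 0.75·(I − 6p_1 − 8p_2)/p_1.
Discretionary income = 76 − 6·1.2 − 8·4.74 = 30.88; q_1* = 6 + 0.75·30.88/1.2 = 25.3; q_2* = 8 + 0.25·30.88/4.74 = 9.6287.
Expenditure on q_1: 1.2·25.3 = 30.36; share = 0.3995.

share on q_1 = 0.3995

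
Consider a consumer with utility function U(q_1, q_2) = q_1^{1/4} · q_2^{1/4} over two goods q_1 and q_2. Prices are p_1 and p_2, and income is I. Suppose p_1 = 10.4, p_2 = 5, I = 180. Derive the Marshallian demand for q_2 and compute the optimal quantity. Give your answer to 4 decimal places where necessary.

Demand: q_1*(p_1,p_2,I) = 0.5·I/p_1 and q_2* = 0.5·I/p_2.
At p_1=10.4, p_2=5, I=180: q_2* = 0.5·180/5 = 18.

q_2* = 18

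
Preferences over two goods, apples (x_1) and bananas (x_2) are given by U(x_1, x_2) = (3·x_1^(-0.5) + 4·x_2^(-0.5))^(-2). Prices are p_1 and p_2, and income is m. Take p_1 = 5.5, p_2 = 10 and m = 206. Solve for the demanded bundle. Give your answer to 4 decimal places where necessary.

x_1* = 15.1114, x_2* = 12.2887

MRS = MU_x_1/MU_x_2 = (3/4)·(x_2/x_1)^(1.5). Set equal to p_1/p_2.
Solve for the ratio: x_2/x_1 = [(4/3)·p_1/p_2]^(2/3).
With the ratio pinned down, the budget gives x_1* = m/(p_1 + p_2·(x_2/x_1)) and x_2* = (x_2/x_1)·x_1*.
Numerically x_2/x_1 = 0.813207, so x_1* = 206/(5.5 + 10·0.813207) = 15.1114 and x_2* = 0.813207·15.1114 = 12.2887.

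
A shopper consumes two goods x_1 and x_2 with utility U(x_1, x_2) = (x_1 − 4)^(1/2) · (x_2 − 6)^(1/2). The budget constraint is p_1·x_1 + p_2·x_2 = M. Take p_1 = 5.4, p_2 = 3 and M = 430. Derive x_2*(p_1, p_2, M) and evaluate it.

Let x_1' = x_1−4, x_2' = x_2−6. MRS = x_2'/x_1' = p_1/p_2.
After buying the subsistence bundle (4, 6), a share 0.5 of the remaining income goes to x_1: x_1* = 4 + 0.5·(M − 4p_1 − 6p_2)/p_1.
Discretionary income = 430 − 4·5.4 − 6·3 = 390.4; x_2* = 6 + 0.5·390.4/3 = 71.0667.

x_2* = 71.0667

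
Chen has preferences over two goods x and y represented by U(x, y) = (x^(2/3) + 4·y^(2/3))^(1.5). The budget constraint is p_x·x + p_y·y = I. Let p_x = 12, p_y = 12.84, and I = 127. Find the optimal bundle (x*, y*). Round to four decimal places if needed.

x* = 0.186, y* = 9.7171

MU_x ∝ x^(-1/3), MU_y ∝ 4·y^(-1/3), so MRS = (1/4)·(y/x)^(1/3) = p_x/p_y.
Solve for the ratio: y/x = [4·p_x/p_y]^(3).
With the ratio pinned down, the budget gives x* = I/(p_x + p_y·(y/x)) and y* = (y/x)·x*.
Numerically y/x = 52.243064, so x* = 127/(12 + 12.84·52.243064) = 0.186 and y* = 52.243064·0.186 = 9.7171.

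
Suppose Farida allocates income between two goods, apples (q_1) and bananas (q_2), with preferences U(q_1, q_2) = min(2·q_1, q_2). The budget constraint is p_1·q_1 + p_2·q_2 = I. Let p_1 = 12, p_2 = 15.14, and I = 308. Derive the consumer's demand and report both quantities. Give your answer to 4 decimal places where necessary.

Here 12 + 2·15.14 = 42.28, giving q_1* = 7.2848 and q_2* = 14.5695.

q_1* = 7.2848, q_2* = 14.5695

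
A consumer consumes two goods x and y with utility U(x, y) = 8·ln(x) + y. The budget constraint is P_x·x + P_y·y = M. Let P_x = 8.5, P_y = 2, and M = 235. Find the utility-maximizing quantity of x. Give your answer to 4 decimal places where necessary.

MU_x = 8/x, MU_y = 1. Tangency: 8/x = P_x/P_y.
So x*(P_x,P_y) = 8·P_y/P_x, independent of income; and y* = (M − 8·P_y)/P_y.
At the given prices: x* = 8·2/8.5 = 1.8824.

x* = 1.8824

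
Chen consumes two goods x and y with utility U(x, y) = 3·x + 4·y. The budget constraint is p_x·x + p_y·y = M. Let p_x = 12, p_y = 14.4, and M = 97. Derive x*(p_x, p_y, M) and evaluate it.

x* = 0

Linear utility — the consumer picks whichever good has higher MU/price: 3/12 = 0.25 vs 4/14.4 = 0.2778.
y gives more utility per dollar, so spend all income on y: y* = M/p_y, x* = 0.
Numerically: x* = 0, y* = 6.7361.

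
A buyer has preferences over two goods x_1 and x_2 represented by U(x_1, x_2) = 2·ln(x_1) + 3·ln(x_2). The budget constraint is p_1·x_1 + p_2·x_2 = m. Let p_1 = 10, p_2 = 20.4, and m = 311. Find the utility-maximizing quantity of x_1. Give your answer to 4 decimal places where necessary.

Tangency: MRS = (2/3)·x_2/x_1 = p_1/p_2.
Rearranging, p_2·x_2 = (3/2)·p_1·x_1. Substituting into the budget gives p_1·x_1·(1 + (3/2)) = m.
Demand: x_1*(p_1,p_2,m) = 0.4·m/p_1 and x_2* = 0.6·m/p_2.
At p_1=10, p_2=20.4, m=311: x_1* = 0.4·311/10 = 12.44.

x_1* = 12.44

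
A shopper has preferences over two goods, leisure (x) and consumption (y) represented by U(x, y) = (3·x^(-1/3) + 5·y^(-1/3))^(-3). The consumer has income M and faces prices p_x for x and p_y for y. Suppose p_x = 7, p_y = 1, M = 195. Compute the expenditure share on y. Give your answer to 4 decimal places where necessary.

MRS = MU_x/MU_y = (3/5)·(y/x)^(4/3). Set equal to p_x/p_y.
Solve for the ratio: y/x = [(5/3)·p_x/p_y]^(0.75).
Substitute y = (y/x)·x into the budget: x* = M/(p_x + p_y·(y/x)).
Numerically y/x = 6.312626, so x* = 195/(7 + 1·6.312626) = 14.6477 and y* = 6.312626·14.6477 = 92.4658.
Expenditure on y: 1·92.4658 = 92.4658; share = 0.4742.

share on y = 0.4742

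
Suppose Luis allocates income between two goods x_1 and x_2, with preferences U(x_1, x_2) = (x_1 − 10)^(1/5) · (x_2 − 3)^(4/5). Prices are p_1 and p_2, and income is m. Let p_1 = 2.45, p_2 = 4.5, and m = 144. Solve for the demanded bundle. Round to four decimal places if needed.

x_1* = 18.6531, x_2* = 21.8444

MRS = (1/4)·(x_2−3)/(x_1−10). Tangency with p_1/p_2 gives x_2−3 = 4·(p_1/p_2)·(x_1−10).
Substituting into the budget: x_1* = 10 + 0.2·(m − 10·p_1 − 3·p_2)/p_1, and x_2* = 3 + 0.8·(…)/p_2.
Discretionary income = 144 − 10·2.45 − 3·4.5 = 106; x_1* = 10 + 0.2·106/2.45 = 18.6531; x_2* = 3 + 0.8·106/4.5 = 21.8444.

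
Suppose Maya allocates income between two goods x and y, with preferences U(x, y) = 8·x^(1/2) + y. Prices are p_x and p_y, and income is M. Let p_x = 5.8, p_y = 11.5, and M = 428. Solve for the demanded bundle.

Set MRS = p_x/p_y: 4·x^(−1/2) = p_x/p_y.
Solve: √x = 4·p_y/p_x, so x*(p_x,p_y) = (4·p_y/p_x)², and y* = (M − p_x·x*)/p_y.
Plugging in: x* = (4·11.5/5.8)² = 62.9013, y* = 5.4933.

x* = 62.9013, y* = 5.4933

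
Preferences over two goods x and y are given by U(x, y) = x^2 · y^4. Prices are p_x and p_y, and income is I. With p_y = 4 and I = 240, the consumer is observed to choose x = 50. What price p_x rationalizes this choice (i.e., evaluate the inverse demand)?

p_x = 1.6

The MRS is (1/2)·y/x. Set MRS = p_x/p_y.
Rearranging, p_y·y = 2·p_x·x. Substituting into the budget gives p_x·x·(1 + 2) = I.
Demand: x*(p_x,p_y,I) = 1/3·I/p_x and y* = 2/3·I/p_y.
Set x* = 50 in the demand function and solve for p_x: p_x = 1.6.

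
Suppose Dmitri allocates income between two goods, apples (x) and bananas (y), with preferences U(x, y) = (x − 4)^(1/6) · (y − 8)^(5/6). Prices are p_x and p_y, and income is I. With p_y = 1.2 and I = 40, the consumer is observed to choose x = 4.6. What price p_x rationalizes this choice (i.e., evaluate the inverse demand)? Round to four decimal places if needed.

p_x = 4

Let x' = x−4, y' = y−8. MRS = (1/5)·y'/x' = p_x/p_y.
Substituting into the budget: x* = 4 + 1/6·(I − 4·p_x − 8·p_y)/p_x, and y* = 8 + 5/6·(…)/p_y.
Set x* = 4.6 in the demand function and solve for p_x: p_x = 4.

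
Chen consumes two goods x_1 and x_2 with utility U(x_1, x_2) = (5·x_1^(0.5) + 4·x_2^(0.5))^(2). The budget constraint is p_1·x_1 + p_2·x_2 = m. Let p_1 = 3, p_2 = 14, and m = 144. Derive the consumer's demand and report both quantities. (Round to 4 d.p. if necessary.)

From the CES first-order condition, (5/4)·(x_2/x_1)^(0.5) = p_1/p_2.
Hence x_2/x_1 = ((4/5)·p_1/p_2)^(1/(0.5)), i.e. raised to the 2 power.
With the ratio pinned down, the budget gives x_1* = m/(p_1 + p_2·(x_2/x_1)) and x_2* = (x_2/x_1)·x_1*.
Numerically x_2/x_1 = 0.029388, so x_1* = 144/(3 + 14·0.029388) = 42.2111 and x_2* = 0.029388·42.2111 = 1.2405.

x_1* = 42.2111, x_2* = 1.2405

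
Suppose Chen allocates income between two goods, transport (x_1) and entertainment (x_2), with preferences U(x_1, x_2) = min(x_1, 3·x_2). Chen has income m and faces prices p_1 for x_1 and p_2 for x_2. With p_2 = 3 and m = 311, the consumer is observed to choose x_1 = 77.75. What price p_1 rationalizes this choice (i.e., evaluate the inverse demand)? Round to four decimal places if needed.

With perfect complements, no substitution: consume in ratio x_1:x_2 = 3:1.
Budget: p_1·x_1 + p_2·(1/3)·x_1 = m, so (3·p_1 + p_2)·x_1 = 3·m.
Demand: x_1*(p_1,p_2,m) = 3·m/(3·p_1 + p_2), x_2* = m/(3·p_1 + p_2).
Set x_1* = 77.75 in the demand function and solve for p_1: p_1 = 3.

p_1 = 3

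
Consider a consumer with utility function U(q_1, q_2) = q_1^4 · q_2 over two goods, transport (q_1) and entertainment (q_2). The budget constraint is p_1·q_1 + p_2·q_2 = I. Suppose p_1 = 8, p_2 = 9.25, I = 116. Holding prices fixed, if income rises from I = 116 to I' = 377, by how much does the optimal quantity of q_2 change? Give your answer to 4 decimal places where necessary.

Δq_2* = 5.6432

Tangency: MRS = 4·q_2/q_1 = p_1/p_2.
Rearranging, p_2·q_2 = (1/4)·p_1·q_1. Substituting into the budget gives p_1·q_1·(1 + (1/4)) = I.
Demand: q_1*(p_1,p_2,I) = 0.8·I/p_1 and q_2* = 0.2·I/p_2.
At p_1=8, p_2=9.25, I=116: q_2* = 0.2·116/9.25 = 2.5081.
At I' = 377: q_2* = 8.1514. Change: 8.1514 − 2.5081 = 5.6432.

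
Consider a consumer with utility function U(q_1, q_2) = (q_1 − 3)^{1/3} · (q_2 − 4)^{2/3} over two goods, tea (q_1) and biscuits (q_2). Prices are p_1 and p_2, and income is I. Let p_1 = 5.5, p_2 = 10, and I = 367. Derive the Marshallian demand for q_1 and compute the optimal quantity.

q_1* = 21.8182

MRS = (1/2)·(q_2−4)/(q_1−3). Tangency with p_1/p_2 gives q_2−4 = 2·(p_1/p_2)·(q_1−3).
After buying the subsistence bundle (3, 4), a share 1/3 of the remaining income goes to q_1: q_1* = 3 + 1/3·(I − 3p_1 − 4p_2)/p_1.
Discretionary income = 367 − 3·5.5 − 4·10 = 310.5; q_1* = 3 + 1/3·310.5/5.5 = 21.8182.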